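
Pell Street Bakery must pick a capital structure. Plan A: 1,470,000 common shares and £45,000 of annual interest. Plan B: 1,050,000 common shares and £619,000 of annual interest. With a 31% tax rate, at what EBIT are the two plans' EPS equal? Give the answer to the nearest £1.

Set EPS_A = EPS_B: (EBIT − £45,000)(1 − 0.31) ÷ 1,470,000 = (EBIT − £619,000)(1 − 0.31) ÷ 1,050,000.
The (1 − t) factor cancels: (EBIT − 45,000) × 1,050,000 = (EBIT − 619,000) × 1,470,000.
Solving, EBIT = (619,000·1,470,000 − 45,000·1,050,000) / (1,470,000 − 1,050,000) = 862,680,000,000 / 420,000 = 2,054,000.00.

£2,054,000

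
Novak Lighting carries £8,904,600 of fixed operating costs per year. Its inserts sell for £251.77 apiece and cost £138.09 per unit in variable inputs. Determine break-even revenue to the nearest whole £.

£19,721,245

CM per unit = £251.77 − £138.09 = £113.68; CM ratio = £113.68 / £251.77 = 0.4515.
Break-even sales = FC ÷ CM ratio = £8,904,600 × £251.77 / £113.68 = £19,721,245.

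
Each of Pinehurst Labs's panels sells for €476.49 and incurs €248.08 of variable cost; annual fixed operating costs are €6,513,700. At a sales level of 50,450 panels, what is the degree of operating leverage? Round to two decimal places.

At 50,450 units, contribution = 50,450 × €228.41 = €11,523,284.50.
EBIT = €11,523,284.50 − €6,513,700 = €5,009,584.50.
DOL = contribution ÷ EBIT = €11,523,284.50 ÷ €5,009,584.50 = 2.3002.

2.30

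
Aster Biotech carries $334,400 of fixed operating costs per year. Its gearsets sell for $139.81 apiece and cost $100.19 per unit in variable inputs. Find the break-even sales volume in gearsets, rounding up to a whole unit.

8,441 gearsets

Each unit contributes $139.81 − $100.19 = $39.62.
Units to break even: $334,400 ÷ $39.62 = 8,440.18, rounded up to 8,441.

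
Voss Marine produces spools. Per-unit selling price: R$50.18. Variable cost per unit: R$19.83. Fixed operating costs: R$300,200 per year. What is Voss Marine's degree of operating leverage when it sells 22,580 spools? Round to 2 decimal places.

1.78

At 22,580 units, contribution = 22,580 × R$30.35 = R$685,303.00.
Operating income = contribution − fixed costs = R$685,303.00 − R$300,200 = R$385,103.00.
So DOL = total CM / EBIT = R$685,303.00 / R$385,103.00 = 1.7795.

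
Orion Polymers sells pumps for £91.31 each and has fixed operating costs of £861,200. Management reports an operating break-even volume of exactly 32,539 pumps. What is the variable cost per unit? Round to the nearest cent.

£64.84

At break-even, FC = Q × (P − VC), so P − VC = £861,200 ÷ 32,539 = £26.4667.
Hence VC = price − CM = £91.31 − £26.4667 = £64.84.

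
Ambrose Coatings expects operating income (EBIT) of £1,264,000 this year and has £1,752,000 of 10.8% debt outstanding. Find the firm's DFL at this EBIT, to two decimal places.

1.18

Interest = £189,216.00.
DFL = EBIT ÷ (EBIT − I) = £1,264,000 ÷ (£1,264,000 − £189,216.00) = £1,264,000 ÷ £1,074,784.00 = 1.1761.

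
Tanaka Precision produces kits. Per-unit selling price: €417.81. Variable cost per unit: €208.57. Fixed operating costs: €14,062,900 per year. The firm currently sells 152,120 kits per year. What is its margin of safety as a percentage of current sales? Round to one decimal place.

55.8%

Unit CM = price − variable cost = €417.81 − €208.57 = €209.24. Break-even units = €14,062,900 ÷ €209.24 = 67,209.42; break-even revenue = 67,209.42 × €417.81 = €28,080,769.69.
Actual sales revenue = 152,120 × €417.81 = €63,557,257.20.
Margin of safety = (€63,557,257.20 − €28,080,769.69) ÷ €63,557,257.20 = 55.8%.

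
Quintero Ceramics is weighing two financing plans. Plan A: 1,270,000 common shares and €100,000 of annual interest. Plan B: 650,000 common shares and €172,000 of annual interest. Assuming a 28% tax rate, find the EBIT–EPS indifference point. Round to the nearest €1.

€247,484

At indifference, (EBIT − 100,000)(1 − t)/1,270,000 = (EBIT − 172,000)(1 − t)/650,000.
The (1 − t) factor cancels: (EBIT − 100,000) × 650,000 = (EBIT − 172,000) × 1,270,000.
Solving, EBIT = (172,000·1,270,000 − 100,000·650,000) / (1,270,000 − 650,000) = 153,440,000,000 / 620,000 = 247,483.87.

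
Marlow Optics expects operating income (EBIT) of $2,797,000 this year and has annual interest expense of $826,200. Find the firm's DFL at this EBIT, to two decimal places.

Interest = $826,200.00.
DFL = EBIT ÷ (EBIT − I) = $2,797,000 ÷ ($2,797,000 − $826,200.00) = $2,797,000 ÷ $1,970,800.00 = 1.4192.

1.42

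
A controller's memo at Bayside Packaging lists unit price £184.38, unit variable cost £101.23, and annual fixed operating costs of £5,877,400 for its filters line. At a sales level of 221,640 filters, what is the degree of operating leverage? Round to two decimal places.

1.47

Total contribution margin = 221,640 × £83.15 = £18,429,366.00.
EBIT = £18,429,366.00 − £5,877,400 = £12,551,966.00.
Degree of operating leverage = £18,429,366.00 / £12,551,966.00 = 1.4682.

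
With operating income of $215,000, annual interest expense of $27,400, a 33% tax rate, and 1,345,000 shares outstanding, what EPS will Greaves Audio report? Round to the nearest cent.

Interest = $27,400.00, so EBT = $215,000 − $27,400.00 = $187,600.00.
After tax at 33%: net income = $187,600.00 × 0.67 = $125,692.00.
EPS = $125,692.00 ÷ 1,345,000 = $0.09.

$0.09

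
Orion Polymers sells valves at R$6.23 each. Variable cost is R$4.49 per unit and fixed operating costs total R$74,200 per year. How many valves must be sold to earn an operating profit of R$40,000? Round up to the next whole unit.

65,633 valves

Each unit contributes R$6.23 − R$4.49 = R$1.74.
Required volume = (fixed costs + target profit) ÷ CM = (R$74,200 + R$40,000) ÷ R$1.74 = 65,632.18, so 65,633 valves.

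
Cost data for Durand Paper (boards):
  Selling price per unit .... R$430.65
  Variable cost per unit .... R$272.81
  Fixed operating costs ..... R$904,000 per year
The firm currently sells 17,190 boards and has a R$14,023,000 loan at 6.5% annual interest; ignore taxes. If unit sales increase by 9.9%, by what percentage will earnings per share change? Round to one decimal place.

+29.9%

Total contribution margin = 17,190 × R$157.84 = R$2,713,269.60.
Subtracting fixed costs: EBIT = R$2,713,269.60 − R$904,000 = R$1,809,269.60.
Interest = R$911,495.00, so EBIT − I = R$897,774.60.
DCL = total CM / (EBIT − I) = R$2,713,269.60 / R$897,774.60 = 3.0222.
EPS therefore changes by 3.0222 × (+9.9%) = +29.9%.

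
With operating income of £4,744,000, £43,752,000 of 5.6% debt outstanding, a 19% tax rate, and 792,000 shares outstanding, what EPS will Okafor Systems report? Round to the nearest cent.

£2.35

Interest = £2,450,112.00, so EBT = £4,744,000 − £2,450,112.00 = £2,293,888.00.
Net income = £2,293,888.00 × (1 − 0.19) = £1,858,049.28.
Per share: £1,858,049.28 / 792,000 shares = £2.35.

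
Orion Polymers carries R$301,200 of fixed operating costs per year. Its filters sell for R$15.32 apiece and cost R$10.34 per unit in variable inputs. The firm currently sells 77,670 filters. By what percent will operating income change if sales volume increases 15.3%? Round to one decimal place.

+69.1%

At 77,670 units, contribution = 77,670 × R$4.98 = R$386,796.60.
Operating income = contribution − fixed costs = R$386,796.60 − R$301,200 = R$85,596.60.
Degree of operating leverage = R$386,796.60 / R$85,596.60 = 4.5188.
Operating income changes by 4.5188 × +15.3% = +69.1%.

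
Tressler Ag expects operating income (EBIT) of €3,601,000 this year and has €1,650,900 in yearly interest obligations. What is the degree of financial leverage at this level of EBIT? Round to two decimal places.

1.85

Interest = €1,650,900.00.
Degree of financial leverage = EBIT / (EBIT − interest) = €3,601,000 / €1,950,100.00 = 1.8466.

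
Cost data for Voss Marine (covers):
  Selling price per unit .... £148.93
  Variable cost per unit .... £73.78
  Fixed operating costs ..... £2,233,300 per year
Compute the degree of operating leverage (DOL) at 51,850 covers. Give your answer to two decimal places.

At 51,850 units, contribution = 51,850 × £75.15 = £3,896,527.50.
Operating income = contribution − fixed costs = £3,896,527.50 − £2,233,300 = £1,663,227.50.
DOL = contribution ÷ EBIT = £3,896,527.50 ÷ £1,663,227.50 = 2.3428.

2.34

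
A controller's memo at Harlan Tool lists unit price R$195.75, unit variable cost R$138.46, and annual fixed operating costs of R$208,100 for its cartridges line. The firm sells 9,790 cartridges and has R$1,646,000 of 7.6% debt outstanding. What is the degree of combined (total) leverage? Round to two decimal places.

Contribution at this volume is 9,790 × R$57.29 = R$560,869.10.
Subtracting fixed costs: EBIT = R$560,869.10 − R$208,100 = R$352,769.10. Interest = R$125,096.00, so EBIT − I = R$227,673.10.
Degree of total leverage = total CM / (EBIT − interest) = R$560,869.10 / R$227,673.10 = 2.4635.

2.46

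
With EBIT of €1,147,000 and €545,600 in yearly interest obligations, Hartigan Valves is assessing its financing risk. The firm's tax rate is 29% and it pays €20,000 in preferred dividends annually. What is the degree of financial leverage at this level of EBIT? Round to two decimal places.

Annual interest charges come to €545,600.00.
Preferred dividends grossed up pre-tax: €20,000 / (1 − 0.29) = €28,169.01.
DFL = EBIT ÷ [EBIT − I − D_p/(1−t)] = €1,147,000 ÷ [€1,147,000 − €545,600.00 − €28,169.01] = €1,147,000 ÷ €573,230.99 = 2.0009.

2.00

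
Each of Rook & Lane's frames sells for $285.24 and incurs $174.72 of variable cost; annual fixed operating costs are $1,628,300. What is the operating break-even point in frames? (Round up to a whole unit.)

14,734 frames

Each unit contributes $285.24 − $174.72 = $110.52.
Break-even volume = fixed costs ÷ CM per unit = $1,628,300 ÷ $110.52 = 14,733.08, so 14,734 frames.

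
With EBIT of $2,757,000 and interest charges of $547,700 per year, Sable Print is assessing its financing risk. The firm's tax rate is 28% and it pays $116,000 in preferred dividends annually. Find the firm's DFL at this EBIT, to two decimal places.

Annual interest charges come to $547,700.00.
Pre-tax preferred-dividend burden = $116,000 ÷ (1 − 0.28) = $161,111.11.
DFL = EBIT ÷ [EBIT − I − D_p/(1−t)] = $2,757,000 ÷ [$2,757,000 − $547,700.00 − $161,111.11] = $2,757,000 ÷ $2,048,188.89 = 1.3461.

1.35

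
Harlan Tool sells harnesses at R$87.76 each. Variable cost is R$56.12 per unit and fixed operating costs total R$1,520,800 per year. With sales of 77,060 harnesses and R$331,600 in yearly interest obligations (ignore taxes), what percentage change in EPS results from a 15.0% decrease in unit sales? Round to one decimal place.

At 77,060 units, contribution = 77,060 × R$31.64 = R$2,438,178.40.
Operating income = contribution − fixed costs = R$2,438,178.40 − R$1,520,800 = R$917,378.40.
After interest of R$331,600.00, pre-tax earnings = R$585,778.40.
DCL = total CM / (EBIT − I) = R$2,438,178.40 / R$585,778.40 = 4.1623.
%ΔEPS = DCL × %ΔSales = 4.1623 × -15.0% = -62.4%.

-62.4%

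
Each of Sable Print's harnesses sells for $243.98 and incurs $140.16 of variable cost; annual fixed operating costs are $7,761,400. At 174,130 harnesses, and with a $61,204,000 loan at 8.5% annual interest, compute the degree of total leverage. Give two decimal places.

At 174,130 units, contribution = 174,130 × $103.82 = $18,078,176.60.
Subtracting fixed costs: EBIT = $18,078,176.60 − $7,761,400 = $10,316,776.60. Interest = $5,202,340.00, so EBIT − I = $5,114,436.60.
DCL = contribution ÷ (EBIT − I) = $18,078,176.60 ÷ $5,114,436.60 = 3.5347.

3.53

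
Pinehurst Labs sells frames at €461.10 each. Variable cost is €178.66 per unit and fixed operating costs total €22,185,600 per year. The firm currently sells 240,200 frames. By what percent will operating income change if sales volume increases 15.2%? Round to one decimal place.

Total contribution margin = 240,200 × €282.44 = €67,842,088.00.
Operating income = contribution − fixed costs = €67,842,088.00 − €22,185,600 = €45,656,488.00.
Degree of operating leverage = €67,842,088.00 / €45,656,488.00 = 1.4859.
So EBIT moves 1.4859 × (+15.2%) = +22.6%.

+22.6%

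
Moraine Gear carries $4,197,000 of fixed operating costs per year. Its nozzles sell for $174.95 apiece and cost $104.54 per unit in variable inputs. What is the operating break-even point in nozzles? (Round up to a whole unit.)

Contribution margin per unit = $174.95 − $104.54 = $70.41.
Break-even Q = $4,197,000 / $70.41 = 59,608.01 → 59,609 nozzles.

59,609 nozzles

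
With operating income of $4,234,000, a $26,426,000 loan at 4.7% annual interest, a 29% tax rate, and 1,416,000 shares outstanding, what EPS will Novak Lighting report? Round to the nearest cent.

Interest = $1,242,022.00, so EBT = $4,234,000 − $1,242,022.00 = $2,991,978.00.
Net income = $2,991,978.00 × (1 − 0.29) = $2,124,304.38.
Per share: $2,124,304.38 / 1,416,000 shares = $1.50.

$1.50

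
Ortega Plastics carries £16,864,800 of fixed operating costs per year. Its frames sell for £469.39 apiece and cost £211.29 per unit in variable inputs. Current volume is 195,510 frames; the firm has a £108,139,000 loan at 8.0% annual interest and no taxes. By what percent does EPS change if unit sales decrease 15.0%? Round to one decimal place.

-30.3%

Total contribution margin = 195,510 × £258.10 = £50,461,131.00.
EBIT = £50,461,131.00 − £16,864,800 = £33,596,331.00.
After interest of £8,651,120.00, pre-tax earnings = £24,945,211.00.
DCL = total CM / (EBIT − I) = £50,461,131.00 / £24,945,211.00 = 2.0229.
%ΔEPS = DCL × %ΔSales = 2.0229 × -15.0% = -30.3%.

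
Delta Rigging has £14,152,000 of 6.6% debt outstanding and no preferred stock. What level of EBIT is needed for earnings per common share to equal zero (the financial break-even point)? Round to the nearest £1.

Annual interest = 6.6% × £14,152,000 = £934,032.00.
Without preferred stock the financial break-even is simply EBIT = interest = £934,032.00.

£934,032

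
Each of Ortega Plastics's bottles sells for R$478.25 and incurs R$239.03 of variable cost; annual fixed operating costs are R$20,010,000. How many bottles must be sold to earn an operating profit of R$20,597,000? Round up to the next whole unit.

169,748 bottles

Unit CM = price − variable cost = R$478.25 − R$239.03 = R$239.22.
Units = (FC + target) / CM = (R$20,010,000 + R$20,597,000) / R$239.22 = 169,747.51, so 169,748 bottles.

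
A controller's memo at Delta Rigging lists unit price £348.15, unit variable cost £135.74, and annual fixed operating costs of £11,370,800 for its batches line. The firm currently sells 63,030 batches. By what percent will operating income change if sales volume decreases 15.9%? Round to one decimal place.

-105.5%

Total contribution margin = 63,030 × £212.41 = £13,388,202.30.
EBIT = £13,388,202.30 − £11,370,800 = £2,017,402.30.
So DOL = total CM / EBIT = £13,388,202.30 / £2,017,402.30 = 6.6364.
Operating income changes by 6.6364 × -15.9% = -105.5%.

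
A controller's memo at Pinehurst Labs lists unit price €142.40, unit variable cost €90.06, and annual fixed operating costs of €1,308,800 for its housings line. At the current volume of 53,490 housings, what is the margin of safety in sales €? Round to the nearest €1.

€4,056,160

Unit CM = price − variable cost = €142.40 − €90.06 = €52.34. Break-even units = €1,308,800 ÷ €52.34 = 25,005.73; break-even revenue = 25,005.73 × €142.40 = €3,560,816.20.
Actual sales revenue = 53,490 × €142.40 = €7,616,976.00.
Margin of safety = €7,616,976.00 − €3,560,816.20 = €4,056,160.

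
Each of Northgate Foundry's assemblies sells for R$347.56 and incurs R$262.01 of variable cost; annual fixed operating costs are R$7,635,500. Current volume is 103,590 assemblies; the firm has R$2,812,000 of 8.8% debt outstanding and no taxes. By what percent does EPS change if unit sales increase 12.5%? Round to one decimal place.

At 103,590 units, contribution = 103,590 × R$85.55 = R$8,862,124.50.
Operating income = contribution − fixed costs = R$8,862,124.50 − R$7,635,500 = R$1,226,624.50.
Interest = R$247,456.00, so EBIT − I = R$979,168.50.
Degree of combined leverage = contribution ÷ (EBIT − I) = R$8,862,124.50 ÷ R$979,168.50 = 9.0507.
%ΔEPS = DCL × %ΔSales = 9.0507 × +12.5% = +113.1%.

+113.1%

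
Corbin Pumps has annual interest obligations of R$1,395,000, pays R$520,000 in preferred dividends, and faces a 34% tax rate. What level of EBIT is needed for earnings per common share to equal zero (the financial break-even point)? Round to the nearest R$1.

Grossing the preferred dividend up to pre-tax terms: R$520,000 / (1 − 0.34) = R$787,878.79.
EPS = 0 when EBIT covers interest plus the pre-tax preferred burden: R$1,395,000 + R$787,878.79 = R$2,182,878.79.

R$2,182,879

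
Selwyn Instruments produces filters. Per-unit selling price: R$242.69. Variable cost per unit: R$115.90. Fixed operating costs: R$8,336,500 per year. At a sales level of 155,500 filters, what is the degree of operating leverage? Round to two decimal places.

1.73

Total contribution margin = 155,500 × R$126.79 = R$19,715,845.00.
Operating income = contribution − fixed costs = R$19,715,845.00 − R$8,336,500 = R$11,379,345.00.
Degree of operating leverage = R$19,715,845.00 / R$11,379,345.00 = 1.7326.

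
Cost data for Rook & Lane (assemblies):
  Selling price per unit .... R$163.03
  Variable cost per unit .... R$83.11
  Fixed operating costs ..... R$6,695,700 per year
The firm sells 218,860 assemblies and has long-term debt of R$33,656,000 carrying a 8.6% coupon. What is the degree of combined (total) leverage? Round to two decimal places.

At 218,860 units, contribution = 218,860 × R$79.92 = R$17,491,291.20.
Subtracting fixed costs: EBIT = R$17,491,291.20 − R$6,695,700 = R$10,795,591.20. Interest = R$2,894,416.00.
DOL = R$17,491,291.20 ÷ R$10,795,591.20 = 1.6202; DFL = R$10,795,591.20 ÷ R$7,901,175.20 = 1.3663.
DCL = DOL × DFL = 1.6202 × 1.3663 = 2.2137.

2.21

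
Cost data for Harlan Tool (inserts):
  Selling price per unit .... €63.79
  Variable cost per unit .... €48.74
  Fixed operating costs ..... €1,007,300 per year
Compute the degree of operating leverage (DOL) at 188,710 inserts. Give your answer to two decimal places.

1.55

At 188,710 units, contribution = 188,710 × €15.05 = €2,840,085.50.
Subtracting fixed costs: EBIT = €2,840,085.50 − €1,007,300 = €1,832,785.50.
Degree of operating leverage = €2,840,085.50 / €1,832,785.50 = 1.5496.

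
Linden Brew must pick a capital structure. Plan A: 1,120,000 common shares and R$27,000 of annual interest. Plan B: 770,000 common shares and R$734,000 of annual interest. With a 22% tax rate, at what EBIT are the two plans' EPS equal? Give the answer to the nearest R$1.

Set EPS_A = EPS_B: (EBIT − R$27,000)(1 − 0.22) ÷ 1,120,000 = (EBIT − R$734,000)(1 − 0.22) ÷ 770,000.
Cancelling (1 − t) and cross-multiplying: 770,000·(EBIT − 27,000) = 1,120,000·(EBIT − 734,000).
EBIT × (1,120,000 − 770,000) = 734,000 × 1,120,000 − 27,000 × 770,000 = 801,290,000,000, so EBIT = 801,290,000,000 ÷ 350,000 = 2,289,400.00.

R$2,289,400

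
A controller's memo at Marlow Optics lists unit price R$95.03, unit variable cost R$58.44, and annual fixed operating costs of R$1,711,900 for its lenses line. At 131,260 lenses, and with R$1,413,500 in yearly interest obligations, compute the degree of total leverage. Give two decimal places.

2.86

Contribution at this volume is 131,260 × R$36.59 = R$4,802,803.40.
Subtracting fixed costs: EBIT = R$4,802,803.40 − R$1,711,900 = R$3,090,903.40. Interest = R$1,413,500.00.
DOL = R$4,802,803.40 ÷ R$3,090,903.40 = 1.5539; DFL = R$3,090,903.40 ÷ R$1,677,403.40 = 1.8427.
DCL = DOL × DFL = 1.5539 × 1.8427 = 2.8634.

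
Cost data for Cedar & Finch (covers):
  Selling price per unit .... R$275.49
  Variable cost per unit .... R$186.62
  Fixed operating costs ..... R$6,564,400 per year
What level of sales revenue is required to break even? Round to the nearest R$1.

R$20,349,123

CM per unit = R$275.49 − R$186.62 = R$88.87; CM ratio = R$88.87 / R$275.49 = 0.3226.
Break-even sales = FC ÷ CM ratio = R$6,564,400 × R$275.49 / R$88.87 = R$20,349,123.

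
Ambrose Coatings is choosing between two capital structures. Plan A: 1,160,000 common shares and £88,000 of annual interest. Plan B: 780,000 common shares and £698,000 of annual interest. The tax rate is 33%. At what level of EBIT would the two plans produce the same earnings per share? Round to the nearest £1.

At indifference, (EBIT − 88,000)(1 − t)/1,160,000 = (EBIT − 698,000)(1 − t)/780,000.
The (1 − t) factor cancels: (EBIT − 88,000) × 780,000 = (EBIT − 698,000) × 1,160,000.
Solving, EBIT = (698,000·1,160,000 − 88,000·780,000) / (1,160,000 − 780,000) = 741,040,000,000 / 380,000 = 1,950,105.26.

£1,950,105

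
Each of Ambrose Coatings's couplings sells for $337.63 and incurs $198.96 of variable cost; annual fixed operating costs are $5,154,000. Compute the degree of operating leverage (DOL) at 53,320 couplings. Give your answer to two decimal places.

Total contribution margin = 53,320 × $138.67 = $7,393,884.40.
Subtracting fixed costs: EBIT = $7,393,884.40 − $5,154,000 = $2,239,884.40.
Degree of operating leverage = $7,393,884.40 / $2,239,884.40 = 3.3010.

3.30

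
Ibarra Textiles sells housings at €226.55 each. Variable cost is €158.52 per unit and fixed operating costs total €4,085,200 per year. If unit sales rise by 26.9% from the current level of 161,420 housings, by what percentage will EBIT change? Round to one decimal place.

+42.8%

Contribution at this volume is 161,420 × €68.03 = €10,981,402.60.
EBIT = €10,981,402.60 − €4,085,200 = €6,896,202.60.
DOL = contribution ÷ EBIT = €10,981,402.60 ÷ €6,896,202.60 = 1.5924.
So EBIT moves 1.5924 × (+26.9%) = +42.8%.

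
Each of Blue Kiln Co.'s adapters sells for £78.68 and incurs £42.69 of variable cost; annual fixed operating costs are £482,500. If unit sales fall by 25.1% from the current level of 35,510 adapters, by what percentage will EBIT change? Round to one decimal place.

Total contribution margin = 35,510 × £35.99 = £1,278,004.90.
Operating income = contribution − fixed costs = £1,278,004.90 − £482,500 = £795,504.90.
DOL = contribution ÷ EBIT = £1,278,004.90 ÷ £795,504.90 = 1.6065.
%ΔEBIT = DOL × %ΔSales = 1.6065 × -25.1% = -40.3%.

-40.3%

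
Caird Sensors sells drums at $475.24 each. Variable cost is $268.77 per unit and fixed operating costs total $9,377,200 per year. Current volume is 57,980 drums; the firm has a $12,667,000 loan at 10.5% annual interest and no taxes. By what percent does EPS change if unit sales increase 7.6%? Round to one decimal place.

Total contribution margin = 57,980 × $206.47 = $11,971,130.60.
Operating income = contribution − fixed costs = $11,971,130.60 − $9,377,200 = $2,593,930.60.
Interest = $1,330,035.00, so EBIT − I = $1,263,895.60.
Degree of combined leverage = contribution ÷ (EBIT − I) = $11,971,130.60 ÷ $1,263,895.60 = 9.4716.
%ΔEPS = DCL × %ΔSales = 9.4716 × +7.6% = +72.0%.

+72.0%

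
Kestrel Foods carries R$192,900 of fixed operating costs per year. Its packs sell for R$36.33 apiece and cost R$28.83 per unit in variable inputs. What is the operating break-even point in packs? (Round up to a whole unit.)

Unit CM = price − variable cost = R$36.33 − R$28.83 = R$7.50.
Break-even volume = fixed costs ÷ CM per unit = R$192,900 ÷ R$7.50 = 25,720.00, so 25,720 packs.

25,720 packs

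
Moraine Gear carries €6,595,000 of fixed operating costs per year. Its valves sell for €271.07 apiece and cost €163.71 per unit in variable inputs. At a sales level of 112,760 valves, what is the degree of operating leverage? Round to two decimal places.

2.20

At 112,760 units, contribution = 112,760 × €107.36 = €12,105,913.60.
Subtracting fixed costs: EBIT = €12,105,913.60 − €6,595,000 = €5,510,913.60.
So DOL = total CM / EBIT = €12,105,913.60 / €5,510,913.60 = 2.1967.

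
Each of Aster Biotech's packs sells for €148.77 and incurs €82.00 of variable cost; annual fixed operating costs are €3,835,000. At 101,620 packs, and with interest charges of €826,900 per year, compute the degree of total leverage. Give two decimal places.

At 101,620 units, contribution = 101,620 × €66.77 = €6,785,167.40.
Subtracting fixed costs: EBIT = €6,785,167.40 − €3,835,000 = €2,950,167.40. Interest = €826,900.00, so EBIT − I = €2,123,267.40.
Degree of total leverage = total CM / (EBIT − interest) = €6,785,167.40 / €2,123,267.40 = 3.1956.

3.20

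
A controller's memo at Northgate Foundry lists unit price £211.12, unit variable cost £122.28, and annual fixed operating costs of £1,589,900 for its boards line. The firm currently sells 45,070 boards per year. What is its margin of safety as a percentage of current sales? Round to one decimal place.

60.3%

Unit CM = price − variable cost = £211.12 − £122.28 = £88.84. Break-even units = £1,589,900 ÷ £88.84 = 17,896.22; break-even revenue = 17,896.22 × £211.12 = £3,778,249.53.
Actual sales revenue = 45,070 × £211.12 = £9,515,178.40.
Margin of safety = (£9,515,178.40 − £3,778,249.53) ÷ £9,515,178.40 = 60.3%.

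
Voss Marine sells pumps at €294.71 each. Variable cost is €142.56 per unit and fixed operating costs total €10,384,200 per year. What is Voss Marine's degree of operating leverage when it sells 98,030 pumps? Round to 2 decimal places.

3.29

Contribution at this volume is 98,030 × €152.15 = €14,915,264.50.
EBIT = €14,915,264.50 − €10,384,200 = €4,531,064.50.
Degree of operating leverage = €14,915,264.50 / €4,531,064.50 = 3.2918.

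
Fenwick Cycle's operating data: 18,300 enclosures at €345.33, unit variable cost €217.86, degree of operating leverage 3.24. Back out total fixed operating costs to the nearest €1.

€1,612,732

Total contribution margin = 18,300 × €127.47 = €2,332,701.00.
Since DOL = CM ÷ EBIT, EBIT = €2,332,701.00 ÷ 3.24 = €719,969.44.
Fixed costs = CM − EBIT = €2,332,701.00 − €719,969.44 = €1,612,732.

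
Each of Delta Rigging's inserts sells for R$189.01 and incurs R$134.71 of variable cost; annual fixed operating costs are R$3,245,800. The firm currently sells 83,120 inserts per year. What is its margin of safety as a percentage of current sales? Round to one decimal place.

Contribution margin per unit = R$189.01 − R$134.71 = R$54.30. Break-even units = R$3,245,800 ÷ R$54.30 = 59,775.32; break-even revenue = 59,775.32 × R$189.01 = R$11,298,133.66.
Actual sales revenue = 83,120 × R$189.01 = R$15,710,511.20.
Margin of safety = (R$15,710,511.20 − R$11,298,133.66) ÷ R$15,710,511.20 = 28.1%.

28.1%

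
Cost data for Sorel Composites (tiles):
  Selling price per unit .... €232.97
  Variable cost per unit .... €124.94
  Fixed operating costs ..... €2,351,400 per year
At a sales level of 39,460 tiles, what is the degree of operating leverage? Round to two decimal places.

Contribution at this volume is 39,460 × €108.03 = €4,262,863.80.
Subtracting fixed costs: EBIT = €4,262,863.80 − €2,351,400 = €1,911,463.80.
DOL = contribution ÷ EBIT = €4,262,863.80 ÷ €1,911,463.80 = 2.2302.

2.23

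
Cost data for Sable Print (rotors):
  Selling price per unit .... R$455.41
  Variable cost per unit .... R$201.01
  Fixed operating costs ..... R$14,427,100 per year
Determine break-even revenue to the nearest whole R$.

CM per unit = R$455.41 − R$201.01 = R$254.40; CM ratio = R$254.40 / R$455.41 = 0.5586.
Break-even revenue = fixed costs × price ÷ CM = R$14,427,100 × R$455.41 ÷ R$254.40 = R$25,826,437.

R$25,826,437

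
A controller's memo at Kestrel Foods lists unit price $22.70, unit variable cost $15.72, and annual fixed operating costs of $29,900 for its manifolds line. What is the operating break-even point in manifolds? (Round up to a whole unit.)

4,284 manifolds

Unit CM = price − variable cost = $22.70 − $15.72 = $6.98.
Break-even Q = $29,900 / $6.98 = 4,283.67 → 4,284 manifolds.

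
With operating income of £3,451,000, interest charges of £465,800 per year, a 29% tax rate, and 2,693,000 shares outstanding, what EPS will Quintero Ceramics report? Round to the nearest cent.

Interest = £465,800.00, so EBT = £3,451,000 − £465,800.00 = £2,985,200.00.
Net income = £2,985,200.00 × (1 − 0.29) = £2,119,492.00.
Per share: £2,119,492.00 / 2,693,000 shares = £0.79.

£0.79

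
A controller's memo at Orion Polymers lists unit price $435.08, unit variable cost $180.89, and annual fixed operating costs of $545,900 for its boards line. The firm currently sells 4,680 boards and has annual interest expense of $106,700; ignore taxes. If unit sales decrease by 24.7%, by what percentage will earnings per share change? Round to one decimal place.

-54.7%

Total contribution margin = 4,680 × $254.19 = $1,189,609.20.
EBIT = $1,189,609.20 − $545,900 = $643,709.20.
Interest = $106,700.00, so EBIT − I = $537,009.20.
DCL = total CM / (EBIT − I) = $1,189,609.20 / $537,009.20 = 2.2152.
EPS therefore changes by 2.2152 × (-24.7%) = -54.7%.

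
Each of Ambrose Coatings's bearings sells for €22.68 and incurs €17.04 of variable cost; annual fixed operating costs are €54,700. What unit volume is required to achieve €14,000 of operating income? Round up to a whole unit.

12,181 bearings

Each unit contributes €22.68 − €17.04 = €5.64.
Required volume = (fixed costs + target profit) ÷ CM = (€54,700 + €14,000) ÷ €5.64 = 12,180.85, so 12,181 bearings.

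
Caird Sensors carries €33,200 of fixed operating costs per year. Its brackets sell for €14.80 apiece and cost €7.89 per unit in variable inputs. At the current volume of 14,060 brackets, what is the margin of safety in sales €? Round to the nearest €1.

€136,979

Unit CM = price − variable cost = €14.80 − €7.89 = €6.91. Break-even units = €33,200 ÷ €6.91 = 4,804.63; break-even revenue = 4,804.63 × €14.80 = €71,108.54.
Current sales = 14,060 × €14.80 = €208,088.00.
Margin of safety = €208,088.00 − €71,108.54 = €136,979.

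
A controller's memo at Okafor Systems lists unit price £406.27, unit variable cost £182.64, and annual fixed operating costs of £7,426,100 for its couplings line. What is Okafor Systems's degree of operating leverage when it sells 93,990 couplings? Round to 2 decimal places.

At 93,990 units, contribution = 93,990 × £223.63 = £21,018,983.70.
EBIT = £21,018,983.70 − £7,426,100 = £13,592,883.70.
So DOL = total CM / EBIT = £21,018,983.70 / £13,592,883.70 = 1.5463.

1.55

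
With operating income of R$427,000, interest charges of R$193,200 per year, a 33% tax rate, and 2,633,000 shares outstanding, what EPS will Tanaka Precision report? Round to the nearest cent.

Interest = R$193,200.00, so EBT = R$427,000 − R$193,200.00 = R$233,800.00.
Net income = R$233,800.00 × (1 − 0.33) = R$156,646.00.
Per share: R$156,646.00 / 2,633,000 shares = R$0.06.

R$0.06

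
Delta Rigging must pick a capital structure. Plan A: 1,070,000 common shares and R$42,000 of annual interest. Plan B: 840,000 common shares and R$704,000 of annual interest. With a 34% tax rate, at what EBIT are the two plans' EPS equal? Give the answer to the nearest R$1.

R$3,121,739

Set EPS_A = EPS_B: (EBIT − R$42,000)(1 − 0.34) ÷ 1,070,000 = (EBIT − R$704,000)(1 − 0.34) ÷ 840,000.
Cancelling (1 − t) and cross-multiplying: 840,000·(EBIT − 42,000) = 1,070,000·(EBIT − 704,000).
Solving, EBIT = (704,000·1,070,000 − 42,000·840,000) / (1,070,000 − 840,000) = 718,000,000,000 / 230,000 = 3,121,739.13.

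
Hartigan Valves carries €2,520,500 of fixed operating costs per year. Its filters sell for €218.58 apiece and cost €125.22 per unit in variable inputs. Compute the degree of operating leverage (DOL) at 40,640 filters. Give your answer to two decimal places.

2.98

Contribution at this volume is 40,640 × €93.36 = €3,794,150.40.
Subtracting fixed costs: EBIT = €3,794,150.40 − €2,520,500 = €1,273,650.40.
Degree of operating leverage = €3,794,150.40 / €1,273,650.40 = 2.9790.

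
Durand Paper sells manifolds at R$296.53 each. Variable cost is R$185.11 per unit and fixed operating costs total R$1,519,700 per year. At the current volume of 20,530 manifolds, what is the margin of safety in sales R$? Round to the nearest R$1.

R$2,043,275

Each unit contributes R$296.53 − R$185.11 = R$111.42. Break-even units = R$1,519,700 ÷ R$111.42 = 13,639.38; break-even revenue = 13,639.38 × R$296.53 = R$4,044,486.10.
Actual sales revenue = 20,530 × R$296.53 = R$6,087,760.90.
Margin of safety = R$6,087,760.90 − R$4,044,486.10 = R$2,043,275.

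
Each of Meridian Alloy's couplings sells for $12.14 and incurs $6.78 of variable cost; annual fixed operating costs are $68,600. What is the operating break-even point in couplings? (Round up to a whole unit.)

Each unit contributes $12.14 − $6.78 = $5.36.
Break-even Q = $68,600 / $5.36 = 12,798.51 → 12,799 couplings.

12,799 couplings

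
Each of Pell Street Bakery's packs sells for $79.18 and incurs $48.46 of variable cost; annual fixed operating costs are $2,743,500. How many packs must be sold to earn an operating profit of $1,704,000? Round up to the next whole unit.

Unit CM = price − variable cost = $79.18 − $48.46 = $30.72.
Required volume = (fixed costs + target profit) ÷ CM = ($2,743,500 + $1,704,000) ÷ $30.72 = 144,775.39, so 144,776 packs.

144,776 packs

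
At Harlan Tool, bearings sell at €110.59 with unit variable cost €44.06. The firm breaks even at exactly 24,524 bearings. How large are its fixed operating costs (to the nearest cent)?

Each unit contributes €110.59 − €44.06 = €66.53.
Fixed costs = break-even units × CM = 24,524 × €66.53 = €1,631,581.72.

€1,631,581.72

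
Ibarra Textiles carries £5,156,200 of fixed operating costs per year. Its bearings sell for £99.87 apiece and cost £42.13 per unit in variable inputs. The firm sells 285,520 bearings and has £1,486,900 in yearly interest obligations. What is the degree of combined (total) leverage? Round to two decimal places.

At 285,520 units, contribution = 285,520 × £57.74 = £16,485,924.80.
EBIT = £16,485,924.80 − £5,156,200 = £11,329,724.80. Interest = £1,486,900.00, so EBIT − I = £9,842,824.80.
DCL = contribution ÷ (EBIT − I) = £16,485,924.80 ÷ £9,842,824.80 = 1.6749.

1.67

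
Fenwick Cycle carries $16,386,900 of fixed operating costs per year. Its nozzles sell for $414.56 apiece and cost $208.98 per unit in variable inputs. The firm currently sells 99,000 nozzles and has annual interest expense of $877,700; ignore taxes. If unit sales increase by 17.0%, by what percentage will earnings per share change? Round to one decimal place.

+112.1%

Total contribution margin = 99,000 × $205.58 = $20,352,420.00.
Subtracting fixed costs: EBIT = $20,352,420.00 − $16,386,900 = $3,965,520.00.
After interest of $877,700.00, pre-tax earnings = $3,087,820.00.
Degree of combined leverage = contribution ÷ (EBIT − I) = $20,352,420.00 ÷ $3,087,820.00 = 6.5912.
EPS therefore changes by 6.5912 × (+17.0%) = +112.1%.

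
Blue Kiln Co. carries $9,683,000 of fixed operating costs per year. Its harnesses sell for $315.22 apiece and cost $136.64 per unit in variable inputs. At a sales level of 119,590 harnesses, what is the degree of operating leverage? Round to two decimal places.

Total contribution margin = 119,590 × $178.58 = $21,356,382.20.
EBIT = $21,356,382.20 − $9,683,000 = $11,673,382.20.
DOL = contribution ÷ EBIT = $21,356,382.20 ÷ $11,673,382.20 = 1.8295.

1.83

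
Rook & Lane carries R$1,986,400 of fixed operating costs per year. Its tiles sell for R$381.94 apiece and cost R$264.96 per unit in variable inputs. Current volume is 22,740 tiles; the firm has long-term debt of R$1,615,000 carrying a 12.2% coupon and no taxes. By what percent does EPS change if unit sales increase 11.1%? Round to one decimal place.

+61.9%

Total contribution margin = 22,740 × R$116.98 = R$2,660,125.20.
EBIT = R$2,660,125.20 − R$1,986,400 = R$673,725.20.
Interest = R$197,030.00, so EBIT − I = R$476,695.20.
DCL = total CM / (EBIT − I) = R$2,660,125.20 / R$476,695.20 = 5.5803.
EPS therefore changes by 5.5803 × (+11.1%) = +61.9%.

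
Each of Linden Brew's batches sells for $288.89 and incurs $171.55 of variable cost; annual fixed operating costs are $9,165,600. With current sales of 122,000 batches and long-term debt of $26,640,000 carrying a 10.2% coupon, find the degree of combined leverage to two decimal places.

5.88

Contribution at this volume is 122,000 × $117.34 = $14,315,480.00.
Operating income = contribution − fixed costs = $14,315,480.00 − $9,165,600 = $5,149,880.00. Interest = $2,717,280.00, so EBIT − I = $2,432,600.00.
Degree of total leverage = total CM / (EBIT − interest) = $14,315,480.00 / $2,432,600.00 = 5.8848.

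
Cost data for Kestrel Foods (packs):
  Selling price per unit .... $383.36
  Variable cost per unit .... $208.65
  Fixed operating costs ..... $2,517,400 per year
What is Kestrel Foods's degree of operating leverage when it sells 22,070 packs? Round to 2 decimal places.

2.88

At 22,070 units, contribution = 22,070 × $174.71 = $3,855,849.70.
EBIT = $3,855,849.70 − $2,517,400 = $1,338,449.70.
So DOL = total CM / EBIT = $3,855,849.70 / $1,338,449.70 = 2.8808.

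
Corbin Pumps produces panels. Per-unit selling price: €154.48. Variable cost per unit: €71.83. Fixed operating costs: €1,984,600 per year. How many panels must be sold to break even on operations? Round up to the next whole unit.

Each unit contributes €154.48 − €71.83 = €82.65.
Units to break even: €1,984,600 ÷ €82.65 = 24,012.10, rounded up to 24,013.

24,013 panels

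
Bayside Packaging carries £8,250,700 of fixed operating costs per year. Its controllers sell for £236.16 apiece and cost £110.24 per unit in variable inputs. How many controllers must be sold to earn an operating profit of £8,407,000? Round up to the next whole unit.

132,288 controllers

Each unit contributes £236.16 − £110.24 = £125.92.
Need Q such that Q × £125.92 − £8,250,700 = £8,407,000, i.e. Q = £16,657,700 / £125.92 = 132,287.96 → 132,288.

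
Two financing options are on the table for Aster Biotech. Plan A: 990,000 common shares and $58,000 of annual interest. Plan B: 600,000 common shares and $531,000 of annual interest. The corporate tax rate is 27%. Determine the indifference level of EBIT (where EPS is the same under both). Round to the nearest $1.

$1,258,692

Set EPS_A = EPS_B: (EBIT − $58,000)(1 − 0.27) ÷ 990,000 = (EBIT − $531,000)(1 − 0.27) ÷ 600,000.
The (1 − t) factor cancels: (EBIT − 58,000) × 600,000 = (EBIT − 531,000) × 990,000.
EBIT × (990,000 − 600,000) = 531,000 × 990,000 − 58,000 × 600,000 = 490,890,000,000, so EBIT = 490,890,000,000 ÷ 390,000 = 1,258,692.31.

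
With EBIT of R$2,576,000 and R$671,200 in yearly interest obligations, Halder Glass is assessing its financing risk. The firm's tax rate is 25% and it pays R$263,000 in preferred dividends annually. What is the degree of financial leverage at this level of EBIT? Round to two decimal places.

1.66

Interest = R$671,200.00.
Preferred dividends grossed up pre-tax: R$263,000 / (1 − 0.25) = R$350,666.67.
DFL = EBIT ÷ [EBIT − I − D_p/(1−t)] = R$2,576,000 ÷ [R$2,576,000 − R$671,200.00 − R$350,666.67] = R$2,576,000 ÷ R$1,554,133.33 = 1.6575.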